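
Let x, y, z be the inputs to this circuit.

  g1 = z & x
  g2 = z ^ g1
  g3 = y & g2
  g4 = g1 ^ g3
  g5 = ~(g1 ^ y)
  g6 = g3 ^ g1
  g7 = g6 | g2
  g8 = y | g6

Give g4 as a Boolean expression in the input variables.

(z & x) ^ (y & (z ^ (z & x)))

g1 = z & x
g2 = z ^ g1 = z ^ (z & x)
g3 = y & g2 = y & (z ^ (z & x))
g4 = g1 ^ g3 = (z & x) ^ (y & (z ^ (z & x)))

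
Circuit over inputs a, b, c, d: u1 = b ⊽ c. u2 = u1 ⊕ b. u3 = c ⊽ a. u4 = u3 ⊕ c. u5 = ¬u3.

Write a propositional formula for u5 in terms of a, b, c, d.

¬(c ⊽ a)

u3 = c ⊽ a
u5 = ¬u3 = ¬(c ⊽ a)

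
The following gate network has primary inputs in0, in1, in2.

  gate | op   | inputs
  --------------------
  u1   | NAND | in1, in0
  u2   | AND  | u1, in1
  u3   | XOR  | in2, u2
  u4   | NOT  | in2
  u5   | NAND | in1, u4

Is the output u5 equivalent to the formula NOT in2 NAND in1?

u4 = NOT in2
u5 = in1 NAND u4 = in1 NAND NOT in2
At in0=0, in1=1, in2=0: circuit gives 0, formula gives 0.
At in0=0, in1=0, in2=0: circuit gives 1, formula gives 1.
Agrees on all 8 inputs.

Yes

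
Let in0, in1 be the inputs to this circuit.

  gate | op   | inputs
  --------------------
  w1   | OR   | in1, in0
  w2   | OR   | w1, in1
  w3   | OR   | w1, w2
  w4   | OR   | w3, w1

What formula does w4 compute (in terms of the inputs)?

((in1 OR in0) OR ((in1 OR in0) OR in1)) OR (in1 OR in0)

w1 = in1 OR in0
w2 = w1 OR in1 = (in1 OR in0) OR in1
w3 = w1 OR w2 = (in1 OR in0) OR ((in1 OR in0) OR in1)
w4 = w3 OR w1 = ((in1 OR in0) OR ((in1 OR in0) OR in1)) OR (in1 OR in0)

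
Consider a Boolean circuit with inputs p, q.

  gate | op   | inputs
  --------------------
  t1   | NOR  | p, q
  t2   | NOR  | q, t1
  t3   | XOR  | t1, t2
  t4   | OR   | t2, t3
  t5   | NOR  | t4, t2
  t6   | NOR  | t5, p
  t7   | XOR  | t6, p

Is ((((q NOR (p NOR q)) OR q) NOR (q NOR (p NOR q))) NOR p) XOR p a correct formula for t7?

t1 = p NOR q
t2 = q NOR t1 = q NOR (p NOR q)
t3 = t1 XOR t2 = (p NOR q) XOR (q NOR (p NOR q))
t4 = t2 OR t3 = (q NOR (p NOR q)) OR ((p NOR q) XOR (q NOR (p NOR q)))
t5 = t4 NOR t2 = ((q NOR (p NOR q)) OR ((p NOR q) XOR (q NOR (p NOR q)))) NOR (q NOR (p NOR q))
t6 = t5 NOR p = (((q NOR (p NOR q)) OR ((p NOR q) XOR (q NOR (p NOR q)))) NOR (q NOR (p NOR q))) NOR p
t7 = t6 XOR p = ((((q NOR (p NOR q)) OR ((p NOR q) XOR (q NOR (p NOR q)))) NOR (q NOR (p NOR q))) NOR p) XOR p
At p=0, q=0: circuit gives 1, formula gives 0.

No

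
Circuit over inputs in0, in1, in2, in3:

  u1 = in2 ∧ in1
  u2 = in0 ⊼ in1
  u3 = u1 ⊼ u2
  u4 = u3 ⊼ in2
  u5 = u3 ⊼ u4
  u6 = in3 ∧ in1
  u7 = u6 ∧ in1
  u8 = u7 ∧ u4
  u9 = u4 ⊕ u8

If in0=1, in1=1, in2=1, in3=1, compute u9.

0

u1 = 1 ∧ 1 = 1
u2 = 1 ⊼ 1 = 0
u3 = 1 ⊼ 0 = 1
u4 = 1 ⊼ 1 = 0
u6 = 1 ∧ 1 = 1
u7 = 1 ∧ 1 = 1
u8 = 1 ∧ 0 = 0
u9 = 0 ⊕ 0 = 0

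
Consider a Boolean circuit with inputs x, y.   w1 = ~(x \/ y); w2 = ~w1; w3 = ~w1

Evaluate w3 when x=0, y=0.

0

w1 = ~(0 \/ 0) = 1
w3 = ~1 = 0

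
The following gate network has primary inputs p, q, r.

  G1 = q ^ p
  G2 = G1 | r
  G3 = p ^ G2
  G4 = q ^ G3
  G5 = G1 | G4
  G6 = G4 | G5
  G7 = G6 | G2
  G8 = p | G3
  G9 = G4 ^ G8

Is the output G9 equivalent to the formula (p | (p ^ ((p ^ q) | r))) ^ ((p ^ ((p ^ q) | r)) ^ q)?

G1 = q ^ p
G2 = G1 | r = (q ^ p) | r
G3 = p ^ G2 = p ^ ((q ^ p) | r)
G4 = q ^ G3 = q ^ (p ^ ((q ^ p) | r))
G8 = p | G3 = p | (p ^ ((q ^ p) | r))
G9 = G4 ^ G8 = (q ^ (p ^ ((q ^ p) | r))) ^ (p | (p ^ ((q ^ p) | r)))
At p=0, q=0, r=0: circuit gives 0, formula gives 0.
At p=0, q=1, r=0: circuit gives 1, formula gives 1.
Agrees on all 8 inputs.

Yes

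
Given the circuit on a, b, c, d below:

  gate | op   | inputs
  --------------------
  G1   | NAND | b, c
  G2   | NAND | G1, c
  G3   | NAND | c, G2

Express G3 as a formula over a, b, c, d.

c NAND ((b NAND c) NAND c)

G1 = b NAND c
G2 = G1 NAND c = (b NAND c) NAND c
G3 = c NAND G2 = c NAND ((b NAND c) NAND c)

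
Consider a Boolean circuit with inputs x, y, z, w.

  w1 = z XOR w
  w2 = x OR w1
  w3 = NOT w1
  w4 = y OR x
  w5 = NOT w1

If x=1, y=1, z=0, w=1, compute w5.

0

w1 = 0 XOR 1 = 1
w5 = NOT 1 = 0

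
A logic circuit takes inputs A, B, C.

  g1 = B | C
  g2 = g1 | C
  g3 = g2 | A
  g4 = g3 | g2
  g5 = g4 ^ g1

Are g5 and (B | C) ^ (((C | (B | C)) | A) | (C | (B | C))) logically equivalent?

g1 = B | C
g2 = g1 | C = (B | C) | C
g3 = g2 | A = ((B | C) | C) | A
g4 = g3 | g2 = (((B | C) | C) | A) | ((B | C) | C)
g5 = g4 ^ g1 = ((((B | C) | C) | A) | ((B | C) | C)) ^ (B | C)
At A=0, B=0, C=0: circuit gives 0, formula gives 0.
At A=1, B=0, C=0: circuit gives 1, formula gives 1.
Agrees on all 8 inputs.

Yes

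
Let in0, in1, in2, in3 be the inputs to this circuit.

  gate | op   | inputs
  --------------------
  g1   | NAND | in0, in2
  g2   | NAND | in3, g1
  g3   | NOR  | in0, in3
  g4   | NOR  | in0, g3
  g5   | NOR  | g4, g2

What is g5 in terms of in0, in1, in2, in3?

g1 = in0 NAND in2
g2 = in3 NAND g1 = in3 NAND (in0 NAND in2)
g3 = in0 NOR in3
g4 = in0 NOR g3 = in0 NOR (in0 NOR in3)
g5 = g4 NOR g2 = (in0 NOR (in0 NOR in3)) NOR (in3 NAND (in0 NAND in2))

(in0 NOR (in0 NOR in3)) NOR (in3 NAND (in0 NAND in2))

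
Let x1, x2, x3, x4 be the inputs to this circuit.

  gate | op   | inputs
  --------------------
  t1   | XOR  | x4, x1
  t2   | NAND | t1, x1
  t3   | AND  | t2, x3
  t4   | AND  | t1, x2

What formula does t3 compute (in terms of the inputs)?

t1 = x4 XOR x1
t2 = t1 NAND x1 = (x4 XOR x1) NAND x1
t3 = t2 AND x3 = ((x4 XOR x1) NAND x1) AND x3

((x4 XOR x1) NAND x1) AND x3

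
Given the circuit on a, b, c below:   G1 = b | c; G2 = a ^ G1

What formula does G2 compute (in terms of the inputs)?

G1 = b | c
G2 = a ^ G1 = a ^ (b | c)

a ^ (b | c)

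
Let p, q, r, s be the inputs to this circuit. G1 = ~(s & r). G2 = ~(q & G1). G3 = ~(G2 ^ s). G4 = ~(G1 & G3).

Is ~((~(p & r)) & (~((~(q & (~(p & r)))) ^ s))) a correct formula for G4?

No

G1 = ~(s & r)
G2 = ~(q & G1) = ~(q & (~(s & r)))
G3 = ~(G2 ^ s) = ~((~(q & (~(s & r)))) ^ s)
G4 = ~(G1 & G3) = ~((~(s & r)) & (~((~(q & (~(s & r)))) ^ s)))
At p=0, q=0, r=1, s=1: circuit gives 1, formula gives 0.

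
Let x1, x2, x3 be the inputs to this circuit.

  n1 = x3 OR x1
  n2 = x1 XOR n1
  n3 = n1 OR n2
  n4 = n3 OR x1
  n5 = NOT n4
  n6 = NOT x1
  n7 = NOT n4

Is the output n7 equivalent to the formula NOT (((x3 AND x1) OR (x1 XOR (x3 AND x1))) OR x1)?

n1 = x3 OR x1
n2 = x1 XOR n1 = x1 XOR (x3 OR x1)
n3 = n1 OR n2 = (x3 OR x1) OR (x1 XOR (x3 OR x1))
n4 = n3 OR x1 = ((x3 OR x1) OR (x1 XOR (x3 OR x1))) OR x1
n7 = NOT n4 = NOT (((x3 OR x1) OR (x1 XOR (x3 OR x1))) OR x1)
At x1=0, x2=0, x3=1: circuit gives 0, formula gives 1.

No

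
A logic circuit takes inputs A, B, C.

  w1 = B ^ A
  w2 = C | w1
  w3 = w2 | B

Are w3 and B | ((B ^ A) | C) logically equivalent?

w1 = B ^ A
w2 = C | w1 = C | (B ^ A)
w3 = w2 | B = (C | (B ^ A)) | B
At A=0, B=0, C=0: circuit gives 0, formula gives 0.
At A=0, B=0, C=1: circuit gives 1, formula gives 1.
Agrees on all 8 inputs.

Yes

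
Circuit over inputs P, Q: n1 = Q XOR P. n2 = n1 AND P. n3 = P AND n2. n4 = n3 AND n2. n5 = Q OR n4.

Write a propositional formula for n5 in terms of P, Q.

n1 = Q XOR P
n2 = n1 AND P = (Q XOR P) AND P
n3 = P AND n2 = P AND ((Q XOR P) AND P)
n4 = n3 AND n2 = (P AND ((Q XOR P) AND P)) AND ((Q XOR P) AND P)
n5 = Q OR n4 = Q OR ((P AND ((Q XOR P) AND P)) AND ((Q XOR P) AND P))

Q OR ((P AND ((Q XOR P) AND P)) AND ((Q XOR P) AND P))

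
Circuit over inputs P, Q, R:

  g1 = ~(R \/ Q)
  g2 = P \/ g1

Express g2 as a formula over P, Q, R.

g1 = ~(R \/ Q)
g2 = P \/ g1 = P \/ (~(R \/ Q))

P \/ (~(R \/ Q))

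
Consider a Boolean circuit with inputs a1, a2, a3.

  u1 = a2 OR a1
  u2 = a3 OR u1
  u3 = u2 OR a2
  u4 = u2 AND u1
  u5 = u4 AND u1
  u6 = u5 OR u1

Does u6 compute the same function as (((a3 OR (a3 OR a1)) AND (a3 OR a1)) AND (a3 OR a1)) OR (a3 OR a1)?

No

u1 = a2 OR a1
u2 = a3 OR u1 = a3 OR (a2 OR a1)
u4 = u2 AND u1 = (a3 OR (a2 OR a1)) AND (a2 OR a1)
u5 = u4 AND u1 = ((a3 OR (a2 OR a1)) AND (a2 OR a1)) AND (a2 OR a1)
u6 = u5 OR u1 = (((a3 OR (a2 OR a1)) AND (a2 OR a1)) AND (a2 OR a1)) OR (a2 OR a1)
At a1=0, a2=0, a3=1: circuit gives 0, formula gives 1.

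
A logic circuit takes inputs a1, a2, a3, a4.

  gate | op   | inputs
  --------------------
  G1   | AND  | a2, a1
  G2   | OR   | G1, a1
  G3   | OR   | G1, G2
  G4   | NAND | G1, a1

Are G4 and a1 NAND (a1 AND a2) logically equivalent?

G1 = a2 AND a1
G4 = G1 NAND a1 = (a2 AND a1) NAND a1
At a1=1, a2=1, a3=0, a4=0: circuit gives 0, formula gives 0.
At a1=0, a2=0, a3=0, a4=0: circuit gives 1, formula gives 1.
Agrees on all 16 inputs.

Yes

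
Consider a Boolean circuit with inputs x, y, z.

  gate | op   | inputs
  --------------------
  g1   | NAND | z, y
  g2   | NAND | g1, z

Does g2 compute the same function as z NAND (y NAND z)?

Yes

g1 = z NAND y
g2 = g1 NAND z = (z NAND y) NAND z
At x=0, y=0, z=1: circuit gives 0, formula gives 0.
At x=0, y=0, z=0: circuit gives 1, formula gives 1.
Agrees on all 8 inputs.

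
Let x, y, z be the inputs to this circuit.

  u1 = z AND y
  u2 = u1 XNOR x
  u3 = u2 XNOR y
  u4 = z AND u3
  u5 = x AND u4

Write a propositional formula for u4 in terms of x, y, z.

u1 = z AND y
u2 = u1 XNOR x = (z AND y) XNOR x
u3 = u2 XNOR y = ((z AND y) XNOR x) XNOR y
u4 = z AND u3 = z AND (((z AND y) XNOR x) XNOR y)

z AND (((z AND y) XNOR x) XNOR y)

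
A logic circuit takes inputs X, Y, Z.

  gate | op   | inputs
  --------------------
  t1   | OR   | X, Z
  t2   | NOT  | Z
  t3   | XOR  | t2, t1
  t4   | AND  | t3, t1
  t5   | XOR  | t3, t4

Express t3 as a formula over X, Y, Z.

t1 = X OR Z
t2 = NOT Z
t3 = t2 XOR t1 = NOT Z XOR (X OR Z)

NOT Z XOR (X OR Z)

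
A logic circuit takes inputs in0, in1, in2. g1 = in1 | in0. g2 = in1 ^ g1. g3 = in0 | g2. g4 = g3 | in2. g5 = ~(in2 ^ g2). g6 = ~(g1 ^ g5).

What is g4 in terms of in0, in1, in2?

(in0 | (in1 ^ (in1 | in0))) | in2

g1 = in1 | in0
g2 = in1 ^ g1 = in1 ^ (in1 | in0)
g3 = in0 | g2 = in0 | (in1 ^ (in1 | in0))
g4 = g3 | in2 = (in0 | (in1 ^ (in1 | in0))) | in2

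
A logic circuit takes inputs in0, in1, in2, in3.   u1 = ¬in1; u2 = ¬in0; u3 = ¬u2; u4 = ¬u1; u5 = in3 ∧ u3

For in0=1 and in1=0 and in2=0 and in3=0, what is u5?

0

u2 = ¬1 = 0
u3 = ¬0 = 1
u5 = 0 ∧ 1 = 0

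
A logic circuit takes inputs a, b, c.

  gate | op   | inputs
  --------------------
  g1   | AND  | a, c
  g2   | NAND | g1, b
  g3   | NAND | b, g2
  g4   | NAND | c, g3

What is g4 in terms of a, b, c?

g1 = a AND c
g2 = g1 NAND b = (a AND c) NAND b
g3 = b NAND g2 = b NAND ((a AND c) NAND b)
g4 = c NAND g3 = c NAND (b NAND ((a AND c) NAND b))

c NAND (b NAND ((a AND c) NAND b))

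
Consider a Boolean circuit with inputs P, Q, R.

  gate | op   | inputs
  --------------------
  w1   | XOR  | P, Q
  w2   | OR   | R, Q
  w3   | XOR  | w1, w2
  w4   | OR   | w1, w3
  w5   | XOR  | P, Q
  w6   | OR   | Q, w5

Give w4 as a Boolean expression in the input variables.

w1 = P XOR Q
w2 = R OR Q
w3 = w1 XOR w2 = (P XOR Q) XOR (R OR Q)
w4 = w1 OR w3 = (P XOR Q) OR ((P XOR Q) XOR (R OR Q))

(P XOR Q) OR ((P XOR Q) XOR (R OR Q))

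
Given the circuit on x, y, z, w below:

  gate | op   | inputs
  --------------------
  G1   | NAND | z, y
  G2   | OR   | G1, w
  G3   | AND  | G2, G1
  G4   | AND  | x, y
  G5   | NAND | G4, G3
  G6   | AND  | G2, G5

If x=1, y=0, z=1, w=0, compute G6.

1

G1 = 1 NAND 0 = 1
G2 = 1 OR 0 = 1
G3 = 1 AND 1 = 1
G4 = 1 AND 0 = 0
G5 = 0 NAND 1 = 1
G6 = 1 AND 1 = 1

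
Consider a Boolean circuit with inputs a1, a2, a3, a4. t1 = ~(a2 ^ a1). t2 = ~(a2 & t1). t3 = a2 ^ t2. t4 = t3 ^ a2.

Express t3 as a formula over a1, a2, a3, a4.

t1 = ~(a2 ^ a1)
t2 = ~(a2 & t1) = ~(a2 & (~(a2 ^ a1)))
t3 = a2 ^ t2 = a2 ^ (~(a2 & (~(a2 ^ a1))))

a2 ^ (~(a2 & (~(a2 ^ a1))))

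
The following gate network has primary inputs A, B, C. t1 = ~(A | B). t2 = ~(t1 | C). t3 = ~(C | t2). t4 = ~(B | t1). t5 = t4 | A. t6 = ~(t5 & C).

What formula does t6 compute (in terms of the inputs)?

~(((~(B | (~(A | B)))) | A) & C)

t1 = ~(A | B)
t4 = ~(B | t1) = ~(B | (~(A | B)))
t5 = t4 | A = (~(B | (~(A | B)))) | A
t6 = ~(t5 & C) = ~(((~(B | (~(A | B)))) | A) & C)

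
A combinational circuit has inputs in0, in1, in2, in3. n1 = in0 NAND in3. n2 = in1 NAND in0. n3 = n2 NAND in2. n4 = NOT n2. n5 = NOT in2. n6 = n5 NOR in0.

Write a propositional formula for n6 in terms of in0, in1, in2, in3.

n5 = NOT in2
n6 = n5 NOR in0 = NOT in2 NOR in0

NOT in2 NOR in0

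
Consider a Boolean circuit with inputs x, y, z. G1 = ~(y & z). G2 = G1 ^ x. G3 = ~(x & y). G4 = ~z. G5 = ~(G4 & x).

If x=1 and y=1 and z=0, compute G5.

0

G4 = ~0 = 1
G5 = ~(1 & 1) = 0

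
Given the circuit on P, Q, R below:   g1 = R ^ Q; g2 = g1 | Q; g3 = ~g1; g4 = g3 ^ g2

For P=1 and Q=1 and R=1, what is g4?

g1 = 1 ^ 1 = 0
g2 = 0 | 1 = 1
g3 = ~0 = 1
g4 = 1 ^ 1 = 0

0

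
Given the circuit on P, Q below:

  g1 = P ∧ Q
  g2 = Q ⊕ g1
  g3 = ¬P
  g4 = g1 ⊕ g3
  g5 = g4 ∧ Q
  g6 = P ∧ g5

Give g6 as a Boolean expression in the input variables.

g1 = P ∧ Q
g3 = ¬P
g4 = g1 ⊕ g3 = (P ∧ Q) ⊕ ¬P
g5 = g4 ∧ Q = ((P ∧ Q) ⊕ ¬P) ∧ Q
g6 = P ∧ g5 = P ∧ (((P ∧ Q) ⊕ ¬P) ∧ Q)

P ∧ (((P ∧ Q) ⊕ ¬P) ∧ Q)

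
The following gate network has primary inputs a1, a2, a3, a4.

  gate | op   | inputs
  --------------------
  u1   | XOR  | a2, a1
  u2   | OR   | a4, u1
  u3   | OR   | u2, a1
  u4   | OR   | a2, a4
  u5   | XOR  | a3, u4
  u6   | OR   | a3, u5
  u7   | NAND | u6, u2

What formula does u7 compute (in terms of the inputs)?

(a3 OR (a3 XOR (a2 OR a4))) NAND (a4 OR (a2 XOR a1))

u1 = a2 XOR a1
u2 = a4 OR u1 = a4 OR (a2 XOR a1)
u4 = a2 OR a4
u5 = a3 XOR u4 = a3 XOR (a2 OR a4)
u6 = a3 OR u5 = a3 OR (a3 XOR (a2 OR a4))
u7 = u6 NAND u2 = (a3 OR (a3 XOR (a2 OR a4))) NAND (a4 OR (a2 XOR a1))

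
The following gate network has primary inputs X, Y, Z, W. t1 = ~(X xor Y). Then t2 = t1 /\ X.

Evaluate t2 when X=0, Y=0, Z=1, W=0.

t1 = ~(0 xor 0) = 1
t2 = 1 /\ 0 = 0

0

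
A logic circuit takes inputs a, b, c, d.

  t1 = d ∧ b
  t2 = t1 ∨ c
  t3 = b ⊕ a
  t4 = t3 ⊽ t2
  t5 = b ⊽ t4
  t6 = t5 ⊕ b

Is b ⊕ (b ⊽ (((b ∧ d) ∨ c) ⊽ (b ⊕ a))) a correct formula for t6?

t1 = d ∧ b
t2 = t1 ∨ c = (d ∧ b) ∨ c
t3 = b ⊕ a
t4 = t3 ⊽ t2 = (b ⊕ a) ⊽ ((d ∧ b) ∨ c)
t5 = b ⊽ t4 = b ⊽ ((b ⊕ a) ⊽ ((d ∧ b) ∨ c))
t6 = t5 ⊕ b = (b ⊽ ((b ⊕ a) ⊽ ((d ∧ b) ∨ c))) ⊕ b
At a=0, b=0, c=0, d=0: circuit gives 0, formula gives 0.
At a=0, b=0, c=1, d=0: circuit gives 1, formula gives 1.
Agrees on all 16 inputs.

Yes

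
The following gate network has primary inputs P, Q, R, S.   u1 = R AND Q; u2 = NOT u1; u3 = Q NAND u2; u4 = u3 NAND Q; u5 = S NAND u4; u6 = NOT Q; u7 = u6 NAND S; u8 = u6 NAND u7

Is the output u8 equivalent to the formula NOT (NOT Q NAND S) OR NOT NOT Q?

Yes

u6 = NOT Q
u7 = u6 NAND S = NOT Q NAND S
u8 = u6 NAND u7 = NOT Q NAND (NOT Q NAND S)
At P=0, Q=0, R=0, S=0: circuit gives 0, formula gives 0.
At P=0, Q=0, R=0, S=1: circuit gives 1, formula gives 1.
Agrees on all 16 inputs.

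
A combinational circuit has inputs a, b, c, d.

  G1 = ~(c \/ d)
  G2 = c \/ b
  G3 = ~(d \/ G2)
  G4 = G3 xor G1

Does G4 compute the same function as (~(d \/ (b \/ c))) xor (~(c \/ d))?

G1 = ~(c \/ d)
G2 = c \/ b
G3 = ~(d \/ G2) = ~(d \/ (c \/ b))
G4 = G3 xor G1 = (~(d \/ (c \/ b))) xor (~(c \/ d))
At a=0, b=0, c=0, d=0: circuit gives 0, formula gives 0.
At a=0, b=1, c=0, d=0: circuit gives 1, formula gives 1.
Agrees on all 16 inputs.

Yes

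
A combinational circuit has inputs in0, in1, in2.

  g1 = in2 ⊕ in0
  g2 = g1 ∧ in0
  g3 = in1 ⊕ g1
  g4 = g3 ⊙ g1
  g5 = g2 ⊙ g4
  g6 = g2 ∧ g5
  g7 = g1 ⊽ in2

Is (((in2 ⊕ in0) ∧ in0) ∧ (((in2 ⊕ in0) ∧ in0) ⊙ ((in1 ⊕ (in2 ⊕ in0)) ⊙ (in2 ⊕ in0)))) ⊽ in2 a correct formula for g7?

g1 = in2 ⊕ in0
g7 = g1 ⊽ in2 = (in2 ⊕ in0) ⊽ in2
At in0=1, in1=1, in2=0: circuit gives 0, formula gives 1.

No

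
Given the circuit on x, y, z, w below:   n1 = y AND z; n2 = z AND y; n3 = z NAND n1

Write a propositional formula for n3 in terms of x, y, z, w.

z NAND (y AND z)

n1 = y AND z
n3 = z NAND n1 = z NAND (y AND z)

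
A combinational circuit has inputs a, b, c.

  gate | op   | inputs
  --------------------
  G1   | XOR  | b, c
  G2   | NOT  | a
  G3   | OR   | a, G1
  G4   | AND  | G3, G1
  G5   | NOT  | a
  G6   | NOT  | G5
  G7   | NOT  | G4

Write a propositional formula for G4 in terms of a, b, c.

(a OR (b XOR c)) AND (b XOR c)

G1 = b XOR c
G3 = a OR G1 = a OR (b XOR c)
G4 = G3 AND G1 = (a OR (b XOR c)) AND (b XOR c)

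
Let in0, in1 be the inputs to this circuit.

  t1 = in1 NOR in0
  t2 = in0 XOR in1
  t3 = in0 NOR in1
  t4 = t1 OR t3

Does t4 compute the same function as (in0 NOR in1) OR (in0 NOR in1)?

t1 = in1 NOR in0
t3 = in0 NOR in1
t4 = t1 OR t3 = (in1 NOR in0) OR (in0 NOR in1)
At in0=0, in1=1: circuit gives 0, formula gives 0.
At in0=0, in1=0: circuit gives 1, formula gives 1.
Agrees on all 4 inputs.

Yes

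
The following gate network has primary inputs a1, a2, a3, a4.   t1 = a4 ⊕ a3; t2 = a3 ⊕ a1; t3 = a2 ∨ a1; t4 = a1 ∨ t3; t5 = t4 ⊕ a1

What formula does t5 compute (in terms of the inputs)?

t3 = a2 ∨ a1
t4 = a1 ∨ t3 = a1 ∨ (a2 ∨ a1)
t5 = t4 ⊕ a1 = (a1 ∨ (a2 ∨ a1)) ⊕ a1

(a1 ∨ (a2 ∨ a1)) ⊕ a1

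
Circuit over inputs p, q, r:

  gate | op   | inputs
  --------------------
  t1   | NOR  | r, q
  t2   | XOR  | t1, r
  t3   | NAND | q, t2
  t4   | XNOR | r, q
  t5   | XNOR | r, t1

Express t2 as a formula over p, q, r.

(r NOR q) XOR r

t1 = r NOR q
t2 = t1 XOR r = (r NOR q) XOR r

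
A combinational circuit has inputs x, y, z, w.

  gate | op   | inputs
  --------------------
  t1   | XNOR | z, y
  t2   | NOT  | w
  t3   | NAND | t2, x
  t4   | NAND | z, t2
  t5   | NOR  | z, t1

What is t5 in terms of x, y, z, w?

t1 = z XNOR y
t5 = z NOR t1 = z NOR (z XNOR y)

z NOR (z XNOR y)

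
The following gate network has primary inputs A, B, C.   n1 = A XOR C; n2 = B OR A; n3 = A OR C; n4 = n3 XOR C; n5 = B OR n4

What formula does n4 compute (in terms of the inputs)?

n3 = A OR C
n4 = n3 XOR C = (A OR C) XOR C

(A OR C) XOR C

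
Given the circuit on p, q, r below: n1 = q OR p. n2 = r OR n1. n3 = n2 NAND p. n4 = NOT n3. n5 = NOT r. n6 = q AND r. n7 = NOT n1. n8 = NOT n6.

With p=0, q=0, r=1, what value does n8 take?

1

n6 = 0 AND 1 = 0
n8 = NOT 0 = 1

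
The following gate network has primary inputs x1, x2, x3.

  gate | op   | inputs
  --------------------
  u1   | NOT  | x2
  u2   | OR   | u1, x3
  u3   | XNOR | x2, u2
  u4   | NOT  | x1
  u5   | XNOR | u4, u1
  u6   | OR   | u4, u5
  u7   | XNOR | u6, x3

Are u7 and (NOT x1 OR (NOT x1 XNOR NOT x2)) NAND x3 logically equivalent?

No

u1 = NOT x2
u4 = NOT x1
u5 = u4 XNOR u1 = NOT x1 XNOR NOT x2
u6 = u4 OR u5 = NOT x1 OR (NOT x1 XNOR NOT x2)
u7 = u6 XNOR x3 = (NOT x1 OR (NOT x1 XNOR NOT x2)) XNOR x3
At x1=0, x2=0, x3=0: circuit gives 0, formula gives 1.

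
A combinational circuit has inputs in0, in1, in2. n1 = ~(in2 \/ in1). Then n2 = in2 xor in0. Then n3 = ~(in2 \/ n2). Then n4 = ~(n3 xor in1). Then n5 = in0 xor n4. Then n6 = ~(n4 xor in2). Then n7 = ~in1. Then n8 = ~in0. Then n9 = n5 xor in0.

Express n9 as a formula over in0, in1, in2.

(in0 xor (~((~(in2 \/ (in2 xor in0))) xor in1))) xor in0

n2 = in2 xor in0
n3 = ~(in2 \/ n2) = ~(in2 \/ (in2 xor in0))
n4 = ~(n3 xor in1) = ~((~(in2 \/ (in2 xor in0))) xor in1)
n5 = in0 xor n4 = in0 xor (~((~(in2 \/ (in2 xor in0))) xor in1))
n9 = n5 xor in0 = (in0 xor (~((~(in2 \/ (in2 xor in0))) xor in1))) xor in0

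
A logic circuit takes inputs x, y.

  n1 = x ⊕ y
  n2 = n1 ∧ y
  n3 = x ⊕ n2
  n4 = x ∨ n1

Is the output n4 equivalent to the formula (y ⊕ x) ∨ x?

n1 = x ⊕ y
n4 = x ∨ n1 = x ∨ (x ⊕ y)
At x=0, y=0: circuit gives 0, formula gives 0.
At x=0, y=1: circuit gives 1, formula gives 1.
Agrees on all 4 inputs.

Yes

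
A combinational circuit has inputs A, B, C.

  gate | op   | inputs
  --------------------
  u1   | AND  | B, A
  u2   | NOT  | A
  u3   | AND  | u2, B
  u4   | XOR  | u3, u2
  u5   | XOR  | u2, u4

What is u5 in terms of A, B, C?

NOT A XOR ((NOT A AND B) XOR NOT A)

u2 = NOT A
u3 = u2 AND B = NOT A AND B
u4 = u3 XOR u2 = (NOT A AND B) XOR NOT A
u5 = u2 XOR u4 = NOT A XOR ((NOT A AND B) XOR NOT A)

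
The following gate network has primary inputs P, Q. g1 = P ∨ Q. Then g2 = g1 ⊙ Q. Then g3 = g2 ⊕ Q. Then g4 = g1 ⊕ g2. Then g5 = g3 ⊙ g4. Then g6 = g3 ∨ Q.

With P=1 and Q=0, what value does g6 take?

g1 = 1 ∨ 0 = 1
g2 = 1 ⊙ 0 = 0
g3 = 0 ⊕ 0 = 0
g6 = 0 ∨ 0 = 0

0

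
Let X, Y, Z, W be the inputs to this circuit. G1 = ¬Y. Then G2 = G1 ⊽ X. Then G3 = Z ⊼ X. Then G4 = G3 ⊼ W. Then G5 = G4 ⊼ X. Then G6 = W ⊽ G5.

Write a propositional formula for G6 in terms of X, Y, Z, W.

W ⊽ (((Z ⊼ X) ⊼ W) ⊼ X)

G3 = Z ⊼ X
G4 = G3 ⊼ W = (Z ⊼ X) ⊼ W
G5 = G4 ⊼ X = ((Z ⊼ X) ⊼ W) ⊼ X
G6 = W ⊽ G5 = W ⊽ (((Z ⊼ X) ⊼ W) ⊼ X)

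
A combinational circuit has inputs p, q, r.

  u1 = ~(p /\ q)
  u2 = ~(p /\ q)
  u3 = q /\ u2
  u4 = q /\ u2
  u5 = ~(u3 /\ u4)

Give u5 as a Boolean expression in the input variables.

u2 = ~(p /\ q)
u3 = q /\ u2 = q /\ (~(p /\ q))
u4 = q /\ u2 = q /\ (~(p /\ q))
u5 = ~(u3 /\ u4) = ~((q /\ (~(p /\ q))) /\ (q /\ (~(p /\ q))))

~((q /\ (~(p /\ q))) /\ (q /\ (~(p /\ q))))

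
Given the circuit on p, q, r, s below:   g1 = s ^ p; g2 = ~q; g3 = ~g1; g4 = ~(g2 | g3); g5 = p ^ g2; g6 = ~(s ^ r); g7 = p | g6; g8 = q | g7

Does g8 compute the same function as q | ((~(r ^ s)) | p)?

Yes

g6 = ~(s ^ r)
g7 = p | g6 = p | (~(s ^ r))
g8 = q | g7 = q | (p | (~(s ^ r)))
At p=0, q=0, r=0, s=1: circuit gives 0, formula gives 0.
At p=0, q=0, r=0, s=0: circuit gives 1, formula gives 1.
Agrees on all 16 inputs.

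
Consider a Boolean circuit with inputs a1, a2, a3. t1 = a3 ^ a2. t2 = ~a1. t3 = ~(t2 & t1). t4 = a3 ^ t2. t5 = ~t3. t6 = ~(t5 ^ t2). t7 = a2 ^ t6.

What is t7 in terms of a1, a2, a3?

t1 = a3 ^ a2
t2 = ~a1
t3 = ~(t2 & t1) = ~(~a1 & (a3 ^ a2))
t5 = ~t3 = ~(~(~a1 & (a3 ^ a2)))
t6 = ~(t5 ^ t2) = ~(~(~(~a1 & (a3 ^ a2))) ^ ~a1)
t7 = a2 ^ t6 = a2 ^ (~(~(~(~a1 & (a3 ^ a2))) ^ ~a1))

a2 ^ (~(~(~(~a1 & (a3 ^ a2))) ^ ~a1))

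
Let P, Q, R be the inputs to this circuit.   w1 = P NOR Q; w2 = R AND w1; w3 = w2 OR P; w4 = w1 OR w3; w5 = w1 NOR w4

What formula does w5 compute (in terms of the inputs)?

w1 = P NOR Q
w2 = R AND w1 = R AND (P NOR Q)
w3 = w2 OR P = (R AND (P NOR Q)) OR P
w4 = w1 OR w3 = (P NOR Q) OR ((R AND (P NOR Q)) OR P)
w5 = w1 NOR w4 = (P NOR Q) NOR ((P NOR Q) OR ((R AND (P NOR Q)) OR P))

(P NOR Q) NOR ((P NOR Q) OR ((R AND (P NOR Q)) OR P))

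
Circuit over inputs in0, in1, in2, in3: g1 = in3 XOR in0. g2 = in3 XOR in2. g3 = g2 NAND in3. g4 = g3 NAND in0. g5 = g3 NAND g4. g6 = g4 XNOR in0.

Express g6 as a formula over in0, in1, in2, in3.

g2 = in3 XOR in2
g3 = g2 NAND in3 = (in3 XOR in2) NAND in3
g4 = g3 NAND in0 = ((in3 XOR in2) NAND in3) NAND in0
g6 = g4 XNOR in0 = (((in3 XOR in2) NAND in3) NAND in0) XNOR in0

(((in3 XOR in2) NAND in3) NAND in0) XNOR in0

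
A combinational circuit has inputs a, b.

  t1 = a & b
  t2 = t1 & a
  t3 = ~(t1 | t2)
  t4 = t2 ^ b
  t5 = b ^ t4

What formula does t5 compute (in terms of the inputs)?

b ^ (((a & b) & a) ^ b)

t1 = a & b
t2 = t1 & a = (a & b) & a
t4 = t2 ^ b = ((a & b) & a) ^ b
t5 = b ^ t4 = b ^ (((a & b) & a) ^ b)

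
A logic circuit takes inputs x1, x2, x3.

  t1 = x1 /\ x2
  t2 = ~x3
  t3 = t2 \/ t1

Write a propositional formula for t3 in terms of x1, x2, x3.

~x3 \/ (x1 /\ x2)

t1 = x1 /\ x2
t2 = ~x3
t3 = t2 \/ t1 = ~x3 \/ (x1 /\ x2)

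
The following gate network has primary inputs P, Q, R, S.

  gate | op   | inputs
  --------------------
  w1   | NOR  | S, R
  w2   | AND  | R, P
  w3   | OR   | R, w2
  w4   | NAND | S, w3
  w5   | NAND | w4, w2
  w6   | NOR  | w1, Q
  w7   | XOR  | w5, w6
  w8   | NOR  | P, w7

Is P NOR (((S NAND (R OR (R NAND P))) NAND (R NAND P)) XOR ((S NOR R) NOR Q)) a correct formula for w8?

w1 = S NOR R
w2 = R AND P
w3 = R OR w2 = R OR (R AND P)
w4 = S NAND w3 = S NAND (R OR (R AND P))
w5 = w4 NAND w2 = (S NAND (R OR (R AND P))) NAND (R AND P)
w6 = w1 NOR Q = (S NOR R) NOR Q
w7 = w5 XOR w6 = ((S NAND (R OR (R AND P))) NAND (R AND P)) XOR ((S NOR R) NOR Q)
w8 = P NOR w7 = P NOR (((S NAND (R OR (R AND P))) NAND (R AND P)) XOR ((S NOR R) NOR Q))
At P=0, Q=0, R=0, S=0: circuit gives 0, formula gives 1.

No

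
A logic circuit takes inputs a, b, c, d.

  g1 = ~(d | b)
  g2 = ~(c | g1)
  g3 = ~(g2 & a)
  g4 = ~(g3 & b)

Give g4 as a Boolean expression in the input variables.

~((~((~(c | (~(d | b)))) & a)) & b)

g1 = ~(d | b)
g2 = ~(c | g1) = ~(c | (~(d | b)))
g3 = ~(g2 & a) = ~((~(c | (~(d | b)))) & a)
g4 = ~(g3 & b) = ~((~((~(c | (~(d | b)))) & a)) & b)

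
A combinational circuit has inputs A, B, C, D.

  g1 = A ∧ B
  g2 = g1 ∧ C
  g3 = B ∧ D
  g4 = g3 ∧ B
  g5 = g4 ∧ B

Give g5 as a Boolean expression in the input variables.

g3 = B ∧ D
g4 = g3 ∧ B = (B ∧ D) ∧ B
g5 = g4 ∧ B = ((B ∧ D) ∧ B) ∧ B

((B ∧ D) ∧ B) ∧ B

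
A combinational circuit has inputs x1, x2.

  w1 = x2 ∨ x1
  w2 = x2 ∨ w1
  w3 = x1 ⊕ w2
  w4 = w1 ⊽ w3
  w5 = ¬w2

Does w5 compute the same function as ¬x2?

No

w1 = x2 ∨ x1
w2 = x2 ∨ w1 = x2 ∨ (x2 ∨ x1)
w5 = ¬w2 = ¬(x2 ∨ (x2 ∨ x1))
At x1=1, x2=0: circuit gives 0, formula gives 1.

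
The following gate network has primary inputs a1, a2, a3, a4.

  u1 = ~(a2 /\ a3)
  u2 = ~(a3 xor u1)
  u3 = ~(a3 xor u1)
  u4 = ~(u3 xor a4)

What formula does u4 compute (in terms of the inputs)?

u1 = ~(a2 /\ a3)
u3 = ~(a3 xor u1) = ~(a3 xor (~(a2 /\ a3)))
u4 = ~(u3 xor a4) = ~((~(a3 xor (~(a2 /\ a3)))) xor a4)

~((~(a3 xor (~(a2 /\ a3)))) xor a4)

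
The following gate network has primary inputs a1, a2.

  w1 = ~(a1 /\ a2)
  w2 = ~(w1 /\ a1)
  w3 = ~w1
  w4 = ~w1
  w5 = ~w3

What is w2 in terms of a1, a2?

~((~(a1 /\ a2)) /\ a1)

w1 = ~(a1 /\ a2)
w2 = ~(w1 /\ a1) = ~((~(a1 /\ a2)) /\ a1)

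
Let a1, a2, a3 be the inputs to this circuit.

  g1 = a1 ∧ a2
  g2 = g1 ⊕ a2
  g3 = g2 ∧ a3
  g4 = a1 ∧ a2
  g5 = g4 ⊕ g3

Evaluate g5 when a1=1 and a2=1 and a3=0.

1

g1 = 1 ∧ 1 = 1
g2 = 1 ⊕ 1 = 0
g3 = 0 ∧ 0 = 0
g4 = 1 ∧ 1 = 1
g5 = 1 ⊕ 0 = 1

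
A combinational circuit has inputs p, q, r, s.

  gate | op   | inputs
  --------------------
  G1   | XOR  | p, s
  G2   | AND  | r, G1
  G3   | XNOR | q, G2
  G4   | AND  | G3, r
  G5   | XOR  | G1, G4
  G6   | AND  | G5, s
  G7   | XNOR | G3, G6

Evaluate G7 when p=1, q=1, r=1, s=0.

G1 = 1 XOR 0 = 1
G2 = 1 AND 1 = 1
G3 = 1 XNOR 1 = 1
G4 = 1 AND 1 = 1
G5 = 1 XOR 1 = 0
G6 = 0 AND 0 = 0
G7 = 1 XNOR 0 = 0

0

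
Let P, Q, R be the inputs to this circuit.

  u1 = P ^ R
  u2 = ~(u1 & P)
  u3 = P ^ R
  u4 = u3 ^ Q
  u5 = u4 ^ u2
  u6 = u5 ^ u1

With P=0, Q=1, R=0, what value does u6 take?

u1 = 0 ^ 0 = 0
u2 = ~(0 & 0) = 1
u3 = 0 ^ 0 = 0
u4 = 0 ^ 1 = 1
u5 = 1 ^ 1 = 0
u6 = 0 ^ 0 = 0

0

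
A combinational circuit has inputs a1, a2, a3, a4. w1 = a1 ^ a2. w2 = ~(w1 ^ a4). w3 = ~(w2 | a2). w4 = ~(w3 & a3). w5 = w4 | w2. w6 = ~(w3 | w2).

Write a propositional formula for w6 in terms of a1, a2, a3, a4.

~((~((~((a1 ^ a2) ^ a4)) | a2)) | (~((a1 ^ a2) ^ a4)))

w1 = a1 ^ a2
w2 = ~(w1 ^ a4) = ~((a1 ^ a2) ^ a4)
w3 = ~(w2 | a2) = ~((~((a1 ^ a2) ^ a4)) | a2)
w6 = ~(w3 | w2) = ~((~((~((a1 ^ a2) ^ a4)) | a2)) | (~((a1 ^ a2) ^ a4)))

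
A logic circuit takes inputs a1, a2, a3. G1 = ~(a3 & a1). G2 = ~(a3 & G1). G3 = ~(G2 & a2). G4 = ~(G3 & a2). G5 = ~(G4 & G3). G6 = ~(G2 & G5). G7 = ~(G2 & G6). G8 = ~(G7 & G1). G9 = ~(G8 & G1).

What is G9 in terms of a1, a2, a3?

~((~((~((~(a3 & (~(a3 & a1)))) & (~((~(a3 & (~(a3 & a1)))) & (~((~((~((~(a3 & (~(a3 & a1)))) & a2)) & a2)) & (~((~(a3 & (~(a3 & a1)))) & a2)))))))) & (~(a3 & a1)))) & (~(a3 & a1)))

G1 = ~(a3 & a1)
G2 = ~(a3 & G1) = ~(a3 & (~(a3 & a1)))
G3 = ~(G2 & a2) = ~((~(a3 & (~(a3 & a1)))) & a2)
G4 = ~(G3 & a2) = ~((~((~(a3 & (~(a3 & a1)))) & a2)) & a2)
G5 = ~(G4 & G3) = ~((~((~((~(a3 & (~(a3 & a1)))) & a2)) & a2)) & (~((~(a3 & (~(a3 & a1)))) & a2)))
G6 = ~(G2 & G5) = ~((~(a3 & (~(a3 & a1)))) & (~((~((~((~(a3 & (~(a3 & a1)))) & a2)) & a2)) & (~((~(a3 & (~(a3 & a1)))) & a2)))))
G7 = ~(G2 & G6) = ~((~(a3 & (~(a3 & a1)))) & (~((~(a3 & (~(a3 & a1)))) & (~((~((~((~(a3 & (~(a3 & a1)))) & a2)) & a2)) & (~((~(a3 & (~(a3 & a1)))) & a2)))))))
G8 = ~(G7 & G1) = ~((~((~(a3 & (~(a3 & a1)))) & (~((~(a3 & (~(a3 & a1)))) & (~((~((~((~(a3 & (~(a3 & a1)))) & a2)) & a2)) & (~((~(a3 & (~(a3 & a1)))) & a2)))))))) & (~(a3 & a1)))
G9 = ~(G8 & G1) = ~((~((~((~(a3 & (~(a3 & a1)))) & (~((~(a3 & (~(a3 & a1)))) & (~((~((~((~(a3 & (~(a3 & a1)))) & a2)) & a2)) & (~((~(a3 & (~(a3 & a1)))) & a2)))))))) & (~(a3 & a1)))) & (~(a3 & a1)))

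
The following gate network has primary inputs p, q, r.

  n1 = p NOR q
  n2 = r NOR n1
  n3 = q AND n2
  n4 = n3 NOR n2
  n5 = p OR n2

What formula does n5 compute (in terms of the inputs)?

n1 = p NOR q
n2 = r NOR n1 = r NOR (p NOR q)
n5 = p OR n2 = p OR (r NOR (p NOR q))

p OR (r NOR (p NOR q))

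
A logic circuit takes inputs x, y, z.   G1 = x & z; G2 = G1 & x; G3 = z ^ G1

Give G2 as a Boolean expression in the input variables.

G1 = x & z
G2 = G1 & x = (x & z) & x

(x & z) & x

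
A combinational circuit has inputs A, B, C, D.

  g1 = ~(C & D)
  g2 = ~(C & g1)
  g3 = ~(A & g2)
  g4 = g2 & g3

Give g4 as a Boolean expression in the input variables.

(~(C & (~(C & D)))) & (~(A & (~(C & (~(C & D))))))

g1 = ~(C & D)
g2 = ~(C & g1) = ~(C & (~(C & D)))
g3 = ~(A & g2) = ~(A & (~(C & (~(C & D)))))
g4 = g2 & g3 = (~(C & (~(C & D)))) & (~(A & (~(C & (~(C & D))))))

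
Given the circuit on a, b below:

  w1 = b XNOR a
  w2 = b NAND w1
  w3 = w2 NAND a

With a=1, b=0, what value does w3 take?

0

w1 = 0 XNOR 1 = 0
w2 = 0 NAND 0 = 1
w3 = 1 NAND 1 = 0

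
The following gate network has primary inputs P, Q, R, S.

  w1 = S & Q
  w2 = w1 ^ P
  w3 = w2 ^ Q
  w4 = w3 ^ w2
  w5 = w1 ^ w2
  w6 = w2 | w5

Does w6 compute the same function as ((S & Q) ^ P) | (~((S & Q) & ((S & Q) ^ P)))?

w1 = S & Q
w2 = w1 ^ P = (S & Q) ^ P
w5 = w1 ^ w2 = (S & Q) ^ ((S & Q) ^ P)
w6 = w2 | w5 = ((S & Q) ^ P) | ((S & Q) ^ ((S & Q) ^ P))
At P=0, Q=0, R=0, S=0: circuit gives 0, formula gives 1.

No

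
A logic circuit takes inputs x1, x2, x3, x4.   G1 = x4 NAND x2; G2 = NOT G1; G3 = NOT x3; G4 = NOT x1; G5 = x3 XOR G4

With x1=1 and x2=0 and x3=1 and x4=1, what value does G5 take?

1

G4 = NOT 1 = 0
G5 = 1 XOR 0 = 1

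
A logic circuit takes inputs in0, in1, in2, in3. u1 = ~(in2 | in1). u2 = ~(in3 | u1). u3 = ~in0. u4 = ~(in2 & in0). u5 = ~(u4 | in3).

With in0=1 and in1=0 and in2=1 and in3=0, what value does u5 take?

u4 = ~(1 & 1) = 0
u5 = ~(0 | 0) = 1

1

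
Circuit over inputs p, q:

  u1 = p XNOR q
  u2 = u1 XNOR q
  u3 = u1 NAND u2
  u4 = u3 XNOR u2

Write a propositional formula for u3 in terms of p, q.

u1 = p XNOR q
u2 = u1 XNOR q = (p XNOR q) XNOR q
u3 = u1 NAND u2 = (p XNOR q) NAND ((p XNOR q) XNOR q)

(p XNOR q) NAND ((p XNOR q) XNOR q)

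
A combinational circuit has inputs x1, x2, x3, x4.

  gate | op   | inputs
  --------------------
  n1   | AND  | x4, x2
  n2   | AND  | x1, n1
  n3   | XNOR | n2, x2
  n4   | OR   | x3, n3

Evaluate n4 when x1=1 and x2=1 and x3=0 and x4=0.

n1 = 0 AND 1 = 0
n2 = 1 AND 0 = 0
n3 = 0 XNOR 1 = 0
n4 = 0 OR 0 = 0

0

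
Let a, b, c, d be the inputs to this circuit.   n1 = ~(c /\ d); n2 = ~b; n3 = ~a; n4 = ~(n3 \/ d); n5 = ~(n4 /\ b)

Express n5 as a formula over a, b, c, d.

~((~(~a \/ d)) /\ b)

n3 = ~a
n4 = ~(n3 \/ d) = ~(~a \/ d)
n5 = ~(n4 /\ b) = ~((~(~a \/ d)) /\ b)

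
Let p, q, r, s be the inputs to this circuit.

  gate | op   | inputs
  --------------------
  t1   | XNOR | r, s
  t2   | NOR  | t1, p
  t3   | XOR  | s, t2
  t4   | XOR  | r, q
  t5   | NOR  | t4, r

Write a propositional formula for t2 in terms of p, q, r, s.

(r XNOR s) NOR p

t1 = r XNOR s
t2 = t1 NOR p = (r XNOR s) NOR p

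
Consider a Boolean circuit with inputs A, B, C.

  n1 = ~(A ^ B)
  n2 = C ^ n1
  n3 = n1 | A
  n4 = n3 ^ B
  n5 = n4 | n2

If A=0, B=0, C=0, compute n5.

n1 = ~(0 ^ 0) = 1
n2 = 0 ^ 1 = 1
n3 = 1 | 0 = 1
n4 = 1 ^ 0 = 1
n5 = 1 | 1 = 1

1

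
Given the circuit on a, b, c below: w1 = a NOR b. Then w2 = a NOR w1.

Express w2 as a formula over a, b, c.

a NOR (a NOR b)

w1 = a NOR b
w2 = a NOR w1 = a NOR (a NOR b)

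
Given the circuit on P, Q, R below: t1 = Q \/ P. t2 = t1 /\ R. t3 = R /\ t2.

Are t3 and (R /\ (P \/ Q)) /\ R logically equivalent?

Yes

t1 = Q \/ P
t2 = t1 /\ R = (Q \/ P) /\ R
t3 = R /\ t2 = R /\ ((Q \/ P) /\ R)
At P=0, Q=0, R=0: circuit gives 0, formula gives 0.
At P=0, Q=1, R=1: circuit gives 1, formula gives 1.
Agrees on all 8 inputs.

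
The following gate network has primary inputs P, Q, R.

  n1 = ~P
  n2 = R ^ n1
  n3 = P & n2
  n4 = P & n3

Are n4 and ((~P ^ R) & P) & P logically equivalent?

n1 = ~P
n2 = R ^ n1 = R ^ ~P
n3 = P & n2 = P & (R ^ ~P)
n4 = P & n3 = P & (P & (R ^ ~P))
At P=0, Q=0, R=0: circuit gives 0, formula gives 0.
At P=1, Q=0, R=1: circuit gives 1, formula gives 1.
Agrees on all 8 inputs.

Yes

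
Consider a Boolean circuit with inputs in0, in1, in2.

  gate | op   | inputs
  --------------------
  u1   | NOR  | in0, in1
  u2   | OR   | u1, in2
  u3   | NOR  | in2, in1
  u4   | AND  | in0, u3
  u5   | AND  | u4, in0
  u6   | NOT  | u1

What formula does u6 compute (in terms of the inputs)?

u1 = in0 NOR in1
u6 = NOT u1 = NOT (in0 NOR in1)

NOT (in0 NOR in1)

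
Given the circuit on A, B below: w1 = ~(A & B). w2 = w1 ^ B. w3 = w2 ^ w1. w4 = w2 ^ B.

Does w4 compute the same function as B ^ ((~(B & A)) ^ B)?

w1 = ~(A & B)
w2 = w1 ^ B = (~(A & B)) ^ B
w4 = w2 ^ B = ((~(A & B)) ^ B) ^ B
At A=1, B=1: circuit gives 0, formula gives 0.
At A=0, B=0: circuit gives 1, formula gives 1.
Agrees on all 4 inputs.

Yes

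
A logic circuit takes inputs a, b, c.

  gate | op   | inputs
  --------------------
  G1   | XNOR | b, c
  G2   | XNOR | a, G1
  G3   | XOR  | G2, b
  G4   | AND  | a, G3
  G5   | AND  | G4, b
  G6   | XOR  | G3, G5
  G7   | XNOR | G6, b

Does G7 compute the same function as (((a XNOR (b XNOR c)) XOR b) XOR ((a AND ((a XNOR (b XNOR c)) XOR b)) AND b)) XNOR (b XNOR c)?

No

G1 = b XNOR c
G2 = a XNOR G1 = a XNOR (b XNOR c)
G3 = G2 XOR b = (a XNOR (b XNOR c)) XOR b
G4 = a AND G3 = a AND ((a XNOR (b XNOR c)) XOR b)
G5 = G4 AND b = (a AND ((a XNOR (b XNOR c)) XOR b)) AND b
G6 = G3 XOR G5 = ((a XNOR (b XNOR c)) XOR b) XOR ((a AND ((a XNOR (b XNOR c)) XOR b)) AND b)
G7 = G6 XNOR b = (((a XNOR (b XNOR c)) XOR b) XOR ((a AND ((a XNOR (b XNOR c)) XOR b)) AND b)) XNOR b
At a=0, b=0, c=0: circuit gives 1, formula gives 0.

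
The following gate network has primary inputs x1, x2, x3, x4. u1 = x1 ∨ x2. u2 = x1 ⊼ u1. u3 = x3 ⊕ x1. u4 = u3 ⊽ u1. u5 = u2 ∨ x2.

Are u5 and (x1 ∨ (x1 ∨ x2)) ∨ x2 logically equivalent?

u1 = x1 ∨ x2
u2 = x1 ⊼ u1 = x1 ⊼ (x1 ∨ x2)
u5 = u2 ∨ x2 = (x1 ⊼ (x1 ∨ x2)) ∨ x2
At x1=0, x2=0, x3=0, x4=0: circuit gives 1, formula gives 0.

No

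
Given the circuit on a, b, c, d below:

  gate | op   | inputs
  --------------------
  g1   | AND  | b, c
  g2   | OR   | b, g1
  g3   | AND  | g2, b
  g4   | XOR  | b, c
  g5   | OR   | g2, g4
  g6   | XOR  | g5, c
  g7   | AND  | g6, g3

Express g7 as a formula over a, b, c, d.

(((b OR (b AND c)) OR (b XOR c)) XOR c) AND ((b OR (b AND c)) AND b)

g1 = b AND c
g2 = b OR g1 = b OR (b AND c)
g3 = g2 AND b = (b OR (b AND c)) AND b
g4 = b XOR c
g5 = g2 OR g4 = (b OR (b AND c)) OR (b XOR c)
g6 = g5 XOR c = ((b OR (b AND c)) OR (b XOR c)) XOR c
g7 = g6 AND g3 = (((b OR (b AND c)) OR (b XOR c)) XOR c) AND ((b OR (b AND c)) AND b)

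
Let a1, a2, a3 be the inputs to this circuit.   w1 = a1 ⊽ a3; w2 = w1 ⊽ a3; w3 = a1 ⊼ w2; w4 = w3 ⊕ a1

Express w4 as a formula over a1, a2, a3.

w1 = a1 ⊽ a3
w2 = w1 ⊽ a3 = (a1 ⊽ a3) ⊽ a3
w3 = a1 ⊼ w2 = a1 ⊼ ((a1 ⊽ a3) ⊽ a3)
w4 = w3 ⊕ a1 = (a1 ⊼ ((a1 ⊽ a3) ⊽ a3)) ⊕ a1

(a1 ⊼ ((a1 ⊽ a3) ⊽ a3)) ⊕ a1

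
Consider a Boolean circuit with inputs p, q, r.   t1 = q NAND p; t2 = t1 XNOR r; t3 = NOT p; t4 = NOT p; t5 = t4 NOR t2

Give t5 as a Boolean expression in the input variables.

NOT p NOR ((q NAND p) XNOR r)

t1 = q NAND p
t2 = t1 XNOR r = (q NAND p) XNOR r
t4 = NOT p
t5 = t4 NOR t2 = NOT p NOR ((q NAND p) XNOR r)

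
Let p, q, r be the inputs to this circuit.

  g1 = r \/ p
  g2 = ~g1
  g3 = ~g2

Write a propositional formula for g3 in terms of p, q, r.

g1 = r \/ p
g2 = ~g1 = ~(r \/ p)
g3 = ~g2 = ~~(r \/ p)

~~(r \/ p)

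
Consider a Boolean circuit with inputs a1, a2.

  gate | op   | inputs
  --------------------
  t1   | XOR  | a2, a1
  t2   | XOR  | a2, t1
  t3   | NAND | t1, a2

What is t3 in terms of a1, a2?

(a2 XOR a1) NAND a2

t1 = a2 XOR a1
t3 = t1 NAND a2 = (a2 XOR a1) NAND a2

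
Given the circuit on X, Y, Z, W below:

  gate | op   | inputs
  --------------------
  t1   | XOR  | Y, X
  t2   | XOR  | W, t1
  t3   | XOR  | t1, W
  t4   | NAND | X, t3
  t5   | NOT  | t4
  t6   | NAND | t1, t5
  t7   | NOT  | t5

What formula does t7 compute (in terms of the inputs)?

NOT NOT (X NAND ((Y XOR X) XOR W))

t1 = Y XOR X
t3 = t1 XOR W = (Y XOR X) XOR W
t4 = X NAND t3 = X NAND ((Y XOR X) XOR W)
t5 = NOT t4 = NOT (X NAND ((Y XOR X) XOR W))
t7 = NOT t5 = NOT NOT (X NAND ((Y XOR X) XOR W))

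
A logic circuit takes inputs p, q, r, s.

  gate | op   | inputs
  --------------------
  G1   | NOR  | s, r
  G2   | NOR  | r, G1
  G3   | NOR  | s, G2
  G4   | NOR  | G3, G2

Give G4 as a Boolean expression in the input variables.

(s NOR (r NOR (s NOR r))) NOR (r NOR (s NOR r))

G1 = s NOR r
G2 = r NOR G1 = r NOR (s NOR r)
G3 = s NOR G2 = s NOR (r NOR (s NOR r))
G4 = G3 NOR G2 = (s NOR (r NOR (s NOR r))) NOR (r NOR (s NOR r))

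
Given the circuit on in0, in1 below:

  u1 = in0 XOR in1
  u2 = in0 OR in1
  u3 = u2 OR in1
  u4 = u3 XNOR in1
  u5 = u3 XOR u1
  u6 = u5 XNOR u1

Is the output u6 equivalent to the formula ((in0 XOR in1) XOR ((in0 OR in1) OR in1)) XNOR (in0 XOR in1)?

u1 = in0 XOR in1
u2 = in0 OR in1
u3 = u2 OR in1 = (in0 OR in1) OR in1
u5 = u3 XOR u1 = ((in0 OR in1) OR in1) XOR (in0 XOR in1)
u6 = u5 XNOR u1 = (((in0 OR in1) OR in1) XOR (in0 XOR in1)) XNOR (in0 XOR in1)
At in0=0, in1=1: circuit gives 0, formula gives 0.
At in0=0, in1=0: circuit gives 1, formula gives 1.
Agrees on all 4 inputs.

Yes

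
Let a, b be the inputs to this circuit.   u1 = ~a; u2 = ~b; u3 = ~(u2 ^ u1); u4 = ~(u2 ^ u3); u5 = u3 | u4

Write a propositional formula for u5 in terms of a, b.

(~(~b ^ ~a)) | (~(~b ^ (~(~b ^ ~a))))

u1 = ~a
u2 = ~b
u3 = ~(u2 ^ u1) = ~(~b ^ ~a)
u4 = ~(u2 ^ u3) = ~(~b ^ (~(~b ^ ~a)))
u5 = u3 | u4 = (~(~b ^ ~a)) | (~(~b ^ (~(~b ^ ~a))))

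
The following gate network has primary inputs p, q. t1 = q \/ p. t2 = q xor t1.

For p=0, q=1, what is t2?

0

t1 = 1 \/ 0 = 1
t2 = 1 xor 1 = 0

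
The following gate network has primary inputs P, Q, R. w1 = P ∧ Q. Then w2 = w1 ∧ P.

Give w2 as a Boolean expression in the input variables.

(P ∧ Q) ∧ P

w1 = P ∧ Q
w2 = w1 ∧ P = (P ∧ Q) ∧ P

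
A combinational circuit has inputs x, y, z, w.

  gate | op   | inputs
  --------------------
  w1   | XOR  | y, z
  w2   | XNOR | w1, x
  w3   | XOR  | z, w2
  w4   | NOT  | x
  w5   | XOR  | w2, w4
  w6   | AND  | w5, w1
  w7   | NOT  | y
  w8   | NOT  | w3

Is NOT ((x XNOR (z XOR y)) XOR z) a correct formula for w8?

Yes

w1 = y XOR z
w2 = w1 XNOR x = (y XOR z) XNOR x
w3 = z XOR w2 = z XOR ((y XOR z) XNOR x)
w8 = NOT w3 = NOT (z XOR ((y XOR z) XNOR x))
At x=0, y=0, z=0, w=0: circuit gives 0, formula gives 0.
At x=0, y=1, z=0, w=0: circuit gives 1, formula gives 1.
Agrees on all 16 inputs.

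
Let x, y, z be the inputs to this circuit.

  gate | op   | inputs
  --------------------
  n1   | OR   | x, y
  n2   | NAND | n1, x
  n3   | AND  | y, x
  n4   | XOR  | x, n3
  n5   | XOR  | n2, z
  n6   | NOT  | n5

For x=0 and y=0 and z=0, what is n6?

0

n1 = 0 OR 0 = 0
n2 = 0 NAND 0 = 1
n5 = 1 XOR 0 = 1
n6 = NOT 1 = 0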